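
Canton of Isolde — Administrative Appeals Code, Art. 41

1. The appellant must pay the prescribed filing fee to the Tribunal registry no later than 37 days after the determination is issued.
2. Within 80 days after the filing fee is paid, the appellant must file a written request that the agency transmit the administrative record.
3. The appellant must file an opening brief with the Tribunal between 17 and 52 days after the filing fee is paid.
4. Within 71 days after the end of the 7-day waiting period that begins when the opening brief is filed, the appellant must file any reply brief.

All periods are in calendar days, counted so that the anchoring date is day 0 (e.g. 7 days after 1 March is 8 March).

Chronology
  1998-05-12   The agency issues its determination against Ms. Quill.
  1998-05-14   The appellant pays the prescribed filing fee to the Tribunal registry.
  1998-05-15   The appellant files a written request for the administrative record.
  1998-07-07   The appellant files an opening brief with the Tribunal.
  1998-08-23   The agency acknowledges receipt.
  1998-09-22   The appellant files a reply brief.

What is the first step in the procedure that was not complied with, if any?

Step 3

Step 1: 37 days after 1998-05-12 (when the determination is issued) is 1998-06-18; 1998-05-14 is within that limit.
Step 2: 80 days after 1998-05-14 (when the filing fee is paid) is 1998-08-02; 1998-05-15 is within that limit.
Step 3: the window is 17–52 days after 1998-05-14 (when the filing fee is paid), so 1998-05-31 through 1998-07-05; done 1998-07-07 — 2 days after the window closed.
The procedure was therefore not followed at step 3.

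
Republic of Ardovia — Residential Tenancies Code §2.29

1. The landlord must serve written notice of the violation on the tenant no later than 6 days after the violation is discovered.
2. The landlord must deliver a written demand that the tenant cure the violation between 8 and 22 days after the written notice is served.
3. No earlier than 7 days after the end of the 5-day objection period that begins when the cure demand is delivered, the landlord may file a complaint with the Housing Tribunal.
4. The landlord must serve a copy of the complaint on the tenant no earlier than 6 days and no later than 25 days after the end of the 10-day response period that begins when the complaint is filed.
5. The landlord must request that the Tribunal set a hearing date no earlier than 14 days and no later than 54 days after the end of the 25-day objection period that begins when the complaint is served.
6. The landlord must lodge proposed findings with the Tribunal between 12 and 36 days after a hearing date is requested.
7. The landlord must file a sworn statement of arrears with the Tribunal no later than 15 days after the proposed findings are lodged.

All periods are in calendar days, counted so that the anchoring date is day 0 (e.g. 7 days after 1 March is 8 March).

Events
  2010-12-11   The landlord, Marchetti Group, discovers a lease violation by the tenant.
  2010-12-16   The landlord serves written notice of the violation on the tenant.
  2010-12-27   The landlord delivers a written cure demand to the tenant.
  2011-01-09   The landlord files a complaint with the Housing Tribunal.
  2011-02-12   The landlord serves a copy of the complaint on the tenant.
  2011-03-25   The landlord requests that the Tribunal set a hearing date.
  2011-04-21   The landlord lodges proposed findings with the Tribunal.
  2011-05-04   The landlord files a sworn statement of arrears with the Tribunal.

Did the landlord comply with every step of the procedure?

(1) due by 2010-12-11 + 6 days = 2010-12-17; completed 2010-12-16, before the deadline.
(2) the permitted window runs from 2010-12-16 + 8 = 2010-12-24 to 2010-12-16 + 22 = 2011-01-07; done 2010-12-27, which is between those dates.
(3) permitted from 2011-01-01 + 7 days = 2011-01-08 onward; done 2011-01-09 — permitted.
(4) the permitted window runs from 2011-01-19 + 6 = 2011-01-25 to 2011-01-19 + 25 = 2011-02-13; done 2011-02-12, which is between those dates.
(5) the permitted window runs from 2011-03-09 + 14 = 2011-03-23 to 2011-03-09 + 54 = 2011-05-02; done 2011-03-25 — within the window.
(6) the permitted window runs from 2011-03-25 + 12 = 2011-04-06 to 2011-03-25 + 36 = 2011-04-30; done 2011-04-21, which is between those dates.
(7) due by 2011-04-21 + 15 days = 2011-05-06; done 2011-05-04 — timely.

Yes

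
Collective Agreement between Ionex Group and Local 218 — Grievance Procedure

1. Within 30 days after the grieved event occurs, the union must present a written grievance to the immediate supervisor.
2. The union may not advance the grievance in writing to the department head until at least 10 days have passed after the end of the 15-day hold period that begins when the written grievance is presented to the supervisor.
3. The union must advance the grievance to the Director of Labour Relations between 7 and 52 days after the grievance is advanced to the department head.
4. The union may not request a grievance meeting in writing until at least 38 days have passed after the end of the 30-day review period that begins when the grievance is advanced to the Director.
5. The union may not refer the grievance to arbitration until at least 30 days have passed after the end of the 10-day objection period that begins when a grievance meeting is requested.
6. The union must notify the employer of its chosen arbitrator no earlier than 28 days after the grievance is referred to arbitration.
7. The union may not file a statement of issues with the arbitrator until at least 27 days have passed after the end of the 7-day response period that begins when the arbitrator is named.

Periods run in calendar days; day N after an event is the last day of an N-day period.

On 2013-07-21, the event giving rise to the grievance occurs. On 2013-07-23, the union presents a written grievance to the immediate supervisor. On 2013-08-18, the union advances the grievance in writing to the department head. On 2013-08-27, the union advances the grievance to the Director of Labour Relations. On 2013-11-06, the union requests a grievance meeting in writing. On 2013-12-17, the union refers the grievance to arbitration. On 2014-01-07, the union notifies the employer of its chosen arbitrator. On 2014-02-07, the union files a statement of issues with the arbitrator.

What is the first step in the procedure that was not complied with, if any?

Step 6

Step 1: 30 days after 2013-07-21 (when the grieved event occurs) is 2013-08-20; completed 2013-07-23, before the deadline.
Step 2: the earliest permitted date is 10 days after 2013-08-07 (end of the 15-day hold period, which began when the written grievance is presented to the supervisor on 2013-07-23), i.e. 2013-08-17; 2013-08-18 is on or after that date.
Step 3: the window is 7–52 days after 2013-08-18 (when the grievance is advanced to the department head), so 2013-08-25 through 2013-10-09; done 2013-08-27 — within the window.
Step 4: the earliest permitted date is 38 days after 2013-09-26 (end of the 30-day review period, which began when the grievance is advanced to the Director on 2013-08-27), i.e. 2013-11-03; done 2013-11-06 — permitted.
Step 5: the earliest permitted date is 30 days after 2013-11-16 (end of the 10-day objection period, which began when a grievance meeting is requested on 2013-11-06), i.e. 2013-12-16; 2013-12-17 is on or after that date.
Step 6: the earliest permitted date is 28 days after 2013-12-17 (when the grievance is referred to arbitration), i.e. 2014-01-14; acted on 2014-01-07, 7 days prematurely.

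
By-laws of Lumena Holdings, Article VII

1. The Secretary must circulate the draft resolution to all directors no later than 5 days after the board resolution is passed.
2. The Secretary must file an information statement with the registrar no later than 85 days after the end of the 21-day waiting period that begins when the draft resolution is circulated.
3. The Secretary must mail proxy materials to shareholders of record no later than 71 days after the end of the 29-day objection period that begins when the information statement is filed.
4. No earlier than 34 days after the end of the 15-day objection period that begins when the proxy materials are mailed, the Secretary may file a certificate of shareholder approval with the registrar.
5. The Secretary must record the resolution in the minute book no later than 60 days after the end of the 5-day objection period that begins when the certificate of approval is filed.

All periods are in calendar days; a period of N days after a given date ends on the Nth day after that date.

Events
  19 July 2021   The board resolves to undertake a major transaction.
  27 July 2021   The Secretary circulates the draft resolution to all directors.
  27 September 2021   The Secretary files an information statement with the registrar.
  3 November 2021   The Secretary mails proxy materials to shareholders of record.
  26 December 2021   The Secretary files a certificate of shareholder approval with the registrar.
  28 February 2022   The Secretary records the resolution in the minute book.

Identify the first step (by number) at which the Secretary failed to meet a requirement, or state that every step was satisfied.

Step 1

Step 1: 5 days after 19 July 2021 (when the board resolution is passed) is 24 July 2021; not done until 27 July 2021, 3 days after the deadline.
The analysis stops there.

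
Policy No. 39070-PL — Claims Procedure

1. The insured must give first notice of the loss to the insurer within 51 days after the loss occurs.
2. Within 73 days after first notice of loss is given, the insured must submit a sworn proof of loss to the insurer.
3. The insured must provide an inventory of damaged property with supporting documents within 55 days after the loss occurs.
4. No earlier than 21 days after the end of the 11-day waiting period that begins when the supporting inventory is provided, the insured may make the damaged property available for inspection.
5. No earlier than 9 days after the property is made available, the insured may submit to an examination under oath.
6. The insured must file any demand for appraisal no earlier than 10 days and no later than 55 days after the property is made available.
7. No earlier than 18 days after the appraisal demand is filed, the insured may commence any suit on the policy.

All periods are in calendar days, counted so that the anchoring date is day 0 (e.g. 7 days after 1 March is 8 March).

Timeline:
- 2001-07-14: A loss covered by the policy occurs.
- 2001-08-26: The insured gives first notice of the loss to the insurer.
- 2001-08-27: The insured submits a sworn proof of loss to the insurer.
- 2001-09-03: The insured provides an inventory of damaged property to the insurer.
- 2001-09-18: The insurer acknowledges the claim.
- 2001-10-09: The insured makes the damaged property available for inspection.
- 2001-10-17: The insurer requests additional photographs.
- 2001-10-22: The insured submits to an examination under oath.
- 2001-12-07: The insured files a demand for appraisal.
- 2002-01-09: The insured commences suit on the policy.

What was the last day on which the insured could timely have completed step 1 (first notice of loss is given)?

Step 1 runs from 2001-07-14, when the loss occurs. 51 days after 2001-07-14 is 2001-09-03.

2001-09-03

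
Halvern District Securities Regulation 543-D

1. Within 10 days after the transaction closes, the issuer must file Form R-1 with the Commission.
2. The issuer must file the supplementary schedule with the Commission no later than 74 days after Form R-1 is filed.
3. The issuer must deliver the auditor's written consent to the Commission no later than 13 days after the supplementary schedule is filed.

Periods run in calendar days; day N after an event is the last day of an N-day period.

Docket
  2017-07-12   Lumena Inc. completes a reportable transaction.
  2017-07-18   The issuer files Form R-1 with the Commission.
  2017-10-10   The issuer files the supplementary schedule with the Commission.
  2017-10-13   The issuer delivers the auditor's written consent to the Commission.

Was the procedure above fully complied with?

No

Step 1 — counting 10 days from 2017-07-12 (when the transaction closes) gives a deadline of 2017-07-22; 2017-07-18 is within that limit.
Step 2 — counting 74 days from 2017-07-18 (when Form R-1 is filed) gives a deadline of 2017-09-30; not done until 2017-10-10, 10 days after the deadline.
The procedure was therefore not followed at step 2.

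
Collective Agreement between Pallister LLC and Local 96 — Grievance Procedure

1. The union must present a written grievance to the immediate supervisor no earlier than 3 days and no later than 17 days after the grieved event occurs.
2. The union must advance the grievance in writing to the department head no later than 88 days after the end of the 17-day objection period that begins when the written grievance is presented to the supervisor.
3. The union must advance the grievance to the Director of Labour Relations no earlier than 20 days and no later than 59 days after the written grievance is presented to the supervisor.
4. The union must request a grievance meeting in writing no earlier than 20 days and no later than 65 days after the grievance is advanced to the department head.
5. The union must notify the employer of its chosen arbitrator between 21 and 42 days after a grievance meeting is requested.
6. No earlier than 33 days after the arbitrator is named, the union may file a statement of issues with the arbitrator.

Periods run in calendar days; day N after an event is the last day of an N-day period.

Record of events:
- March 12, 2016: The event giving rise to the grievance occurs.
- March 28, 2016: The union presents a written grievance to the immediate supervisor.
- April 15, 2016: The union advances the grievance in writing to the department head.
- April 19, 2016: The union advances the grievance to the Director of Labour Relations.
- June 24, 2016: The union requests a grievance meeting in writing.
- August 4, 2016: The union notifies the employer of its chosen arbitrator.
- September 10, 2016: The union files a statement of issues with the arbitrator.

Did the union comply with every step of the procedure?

(1) the permitted window runs from March 12, 2016 + 3 = March 15, 2016 to March 12, 2016 + 17 = March 29, 2016; March 28, 2016 falls inside that range.
(2) due by April 14, 2016 + 88 days = July 11, 2016; April 15, 2016 is within that limit.
(3) the permitted window runs from March 28, 2016 + 20 = April 17, 2016 to March 28, 2016 + 59 = May 26, 2016; April 19, 2016 falls inside that range.
(4) the permitted window runs from April 15, 2016 + 20 = May 5, 2016 to April 15, 2016 + 65 = June 19, 2016; June 24, 2016 is 5 days past the end of the window.

No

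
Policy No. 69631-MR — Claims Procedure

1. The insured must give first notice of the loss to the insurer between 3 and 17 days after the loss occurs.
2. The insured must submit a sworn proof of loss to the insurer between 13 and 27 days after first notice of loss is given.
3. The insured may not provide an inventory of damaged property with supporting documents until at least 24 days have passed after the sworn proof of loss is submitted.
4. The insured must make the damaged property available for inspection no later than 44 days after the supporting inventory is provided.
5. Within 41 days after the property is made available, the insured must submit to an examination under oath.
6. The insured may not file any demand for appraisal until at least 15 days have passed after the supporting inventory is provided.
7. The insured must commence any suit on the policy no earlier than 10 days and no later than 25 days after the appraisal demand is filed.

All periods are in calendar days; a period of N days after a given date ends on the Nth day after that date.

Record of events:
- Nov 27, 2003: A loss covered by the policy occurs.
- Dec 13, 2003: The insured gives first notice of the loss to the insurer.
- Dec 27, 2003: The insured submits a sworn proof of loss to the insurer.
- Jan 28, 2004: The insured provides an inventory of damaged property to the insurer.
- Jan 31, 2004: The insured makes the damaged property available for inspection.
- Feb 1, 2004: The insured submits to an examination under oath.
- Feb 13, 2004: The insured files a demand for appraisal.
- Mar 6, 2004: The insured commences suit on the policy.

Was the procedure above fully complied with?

(1) the permitted window runs from Nov 27, 2003 + 3 = Nov 30, 2003 to Nov 27, 2003 + 17 = Dec 14, 2003; done Dec 13, 2003 — within the window.
(2) the permitted window runs from Dec 13, 2003 + 13 = Dec 26, 2003 to Dec 13, 2003 + 27 = Jan 9, 2004; done Dec 27, 2003, which is between those dates.
(3) permitted from Dec 27, 2003 + 24 days = Jan 20, 2004 onward; Jan 28, 2004 is on or after that date.
(4) due by Jan 28, 2004 + 44 days = Mar 12, 2004; Jan 31, 2004 is within that limit.
(5) due by Jan 31, 2004 + 41 days = Mar 12, 2004; completed Feb 1, 2004, before the deadline.
(6) permitted from Jan 28, 2004 + 15 days = Feb 12, 2004 onward; done Feb 13, 2004 — permitted.
(7) the permitted window runs from Feb 13, 2004 + 10 = Feb 23, 2004 to Feb 13, 2004 + 25 = Mar 9, 2004; done Mar 6, 2004, which is between those dates.

Yes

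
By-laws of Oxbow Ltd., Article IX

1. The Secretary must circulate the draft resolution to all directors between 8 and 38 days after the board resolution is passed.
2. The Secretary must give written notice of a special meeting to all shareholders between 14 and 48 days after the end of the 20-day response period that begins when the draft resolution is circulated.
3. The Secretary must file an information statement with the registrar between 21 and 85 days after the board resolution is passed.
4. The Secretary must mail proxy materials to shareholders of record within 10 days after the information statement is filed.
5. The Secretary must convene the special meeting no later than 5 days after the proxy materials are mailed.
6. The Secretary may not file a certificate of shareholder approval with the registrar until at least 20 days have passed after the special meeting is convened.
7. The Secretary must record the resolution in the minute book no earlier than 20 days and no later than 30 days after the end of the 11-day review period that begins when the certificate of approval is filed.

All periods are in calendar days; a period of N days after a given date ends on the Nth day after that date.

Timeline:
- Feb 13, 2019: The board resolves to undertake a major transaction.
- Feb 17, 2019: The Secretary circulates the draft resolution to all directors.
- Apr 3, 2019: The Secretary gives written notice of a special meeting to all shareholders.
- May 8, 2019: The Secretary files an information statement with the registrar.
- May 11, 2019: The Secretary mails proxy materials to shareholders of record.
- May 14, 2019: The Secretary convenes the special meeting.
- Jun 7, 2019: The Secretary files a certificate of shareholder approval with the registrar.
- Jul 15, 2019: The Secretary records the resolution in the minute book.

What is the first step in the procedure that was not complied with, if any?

Step 1 — 8 and 38 days from Feb 13, 2019 (when the board resolution is passed) are Feb 21, 2019 and Mar 23, 2019 respectively; Feb 17, 2019 is 4 days too early.

Step 1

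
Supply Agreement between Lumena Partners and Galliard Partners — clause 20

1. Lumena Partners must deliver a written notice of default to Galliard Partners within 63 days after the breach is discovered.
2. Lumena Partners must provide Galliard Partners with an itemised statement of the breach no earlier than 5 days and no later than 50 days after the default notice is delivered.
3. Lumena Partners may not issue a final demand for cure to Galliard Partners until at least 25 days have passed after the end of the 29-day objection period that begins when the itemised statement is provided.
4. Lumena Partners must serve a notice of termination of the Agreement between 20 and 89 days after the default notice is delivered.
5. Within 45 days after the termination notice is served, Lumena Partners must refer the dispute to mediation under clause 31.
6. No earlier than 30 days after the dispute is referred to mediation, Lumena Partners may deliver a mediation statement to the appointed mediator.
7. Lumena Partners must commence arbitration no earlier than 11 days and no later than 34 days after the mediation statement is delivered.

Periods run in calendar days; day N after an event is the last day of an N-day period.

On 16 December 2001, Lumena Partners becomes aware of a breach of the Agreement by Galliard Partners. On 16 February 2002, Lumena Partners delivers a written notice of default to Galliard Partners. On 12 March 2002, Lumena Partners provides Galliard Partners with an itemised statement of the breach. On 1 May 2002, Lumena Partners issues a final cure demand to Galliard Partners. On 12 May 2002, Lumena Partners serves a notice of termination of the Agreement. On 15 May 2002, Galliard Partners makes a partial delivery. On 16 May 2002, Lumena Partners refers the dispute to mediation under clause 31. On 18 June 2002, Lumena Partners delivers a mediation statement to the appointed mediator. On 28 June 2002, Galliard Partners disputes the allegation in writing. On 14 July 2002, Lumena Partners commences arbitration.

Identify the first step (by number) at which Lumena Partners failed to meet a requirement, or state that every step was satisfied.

Step 1: 63 days after 16 December 2001 (when the breach is discovered) is 17 February 2002; 16 February 2002 is within that limit.
Step 2: the window is 5–50 days after 16 February 2002 (when the default notice is delivered), so 21 February 2002 through 7 April 2002; done 12 March 2002, which is between those dates.
Step 3: the earliest permitted date is 25 days after 10 April 2002 (end of the 29-day objection period, which began when the itemised statement is provided on 12 March 2002), i.e. 5 May 2002; 1 May 2002 is 4 days before the earliest permitted date.
That is the first point of non-compliance.

Step 3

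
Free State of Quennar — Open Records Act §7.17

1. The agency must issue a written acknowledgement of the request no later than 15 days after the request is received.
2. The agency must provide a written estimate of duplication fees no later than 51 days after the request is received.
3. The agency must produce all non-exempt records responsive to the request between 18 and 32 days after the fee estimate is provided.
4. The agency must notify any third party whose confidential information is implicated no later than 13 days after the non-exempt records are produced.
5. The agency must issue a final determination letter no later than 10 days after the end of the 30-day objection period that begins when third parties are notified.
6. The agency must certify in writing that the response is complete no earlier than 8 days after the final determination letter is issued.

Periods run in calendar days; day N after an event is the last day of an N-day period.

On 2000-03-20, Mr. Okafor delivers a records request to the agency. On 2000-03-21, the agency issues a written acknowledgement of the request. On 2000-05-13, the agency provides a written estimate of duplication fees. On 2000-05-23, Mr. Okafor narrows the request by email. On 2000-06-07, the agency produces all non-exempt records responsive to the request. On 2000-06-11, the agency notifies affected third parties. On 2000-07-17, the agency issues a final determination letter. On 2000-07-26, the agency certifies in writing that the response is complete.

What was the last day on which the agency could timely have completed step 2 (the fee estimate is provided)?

2000-05-10

Step 2 runs from 2000-03-20, when the request is received. 51 days after 2000-03-20 is 2000-05-10.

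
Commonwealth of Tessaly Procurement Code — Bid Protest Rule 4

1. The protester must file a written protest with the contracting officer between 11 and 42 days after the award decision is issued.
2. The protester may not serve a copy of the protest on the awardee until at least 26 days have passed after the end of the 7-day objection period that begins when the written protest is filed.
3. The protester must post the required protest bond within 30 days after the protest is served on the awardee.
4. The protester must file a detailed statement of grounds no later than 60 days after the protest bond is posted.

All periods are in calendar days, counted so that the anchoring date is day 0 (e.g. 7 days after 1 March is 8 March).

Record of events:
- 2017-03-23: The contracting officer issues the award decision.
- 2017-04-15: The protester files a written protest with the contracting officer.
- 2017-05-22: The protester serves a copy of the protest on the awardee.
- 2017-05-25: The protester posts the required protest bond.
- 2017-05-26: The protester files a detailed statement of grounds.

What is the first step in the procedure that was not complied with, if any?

None — every step was satisfied

(1) the permitted window runs from 2017-03-23 + 11 = 2017-04-03 to 2017-03-23 + 42 = 2017-05-04; done 2017-04-15, which is between those dates.
(2) permitted from 2017-04-22 + 26 days = 2017-05-18 onward; done 2017-05-22, after the minimum wait.
(3) due by 2017-05-22 + 30 days = 2017-06-21; done 2017-05-25 — timely.
(4) due by 2017-05-25 + 60 days = 2017-07-24; completed 2017-05-26, before the deadline.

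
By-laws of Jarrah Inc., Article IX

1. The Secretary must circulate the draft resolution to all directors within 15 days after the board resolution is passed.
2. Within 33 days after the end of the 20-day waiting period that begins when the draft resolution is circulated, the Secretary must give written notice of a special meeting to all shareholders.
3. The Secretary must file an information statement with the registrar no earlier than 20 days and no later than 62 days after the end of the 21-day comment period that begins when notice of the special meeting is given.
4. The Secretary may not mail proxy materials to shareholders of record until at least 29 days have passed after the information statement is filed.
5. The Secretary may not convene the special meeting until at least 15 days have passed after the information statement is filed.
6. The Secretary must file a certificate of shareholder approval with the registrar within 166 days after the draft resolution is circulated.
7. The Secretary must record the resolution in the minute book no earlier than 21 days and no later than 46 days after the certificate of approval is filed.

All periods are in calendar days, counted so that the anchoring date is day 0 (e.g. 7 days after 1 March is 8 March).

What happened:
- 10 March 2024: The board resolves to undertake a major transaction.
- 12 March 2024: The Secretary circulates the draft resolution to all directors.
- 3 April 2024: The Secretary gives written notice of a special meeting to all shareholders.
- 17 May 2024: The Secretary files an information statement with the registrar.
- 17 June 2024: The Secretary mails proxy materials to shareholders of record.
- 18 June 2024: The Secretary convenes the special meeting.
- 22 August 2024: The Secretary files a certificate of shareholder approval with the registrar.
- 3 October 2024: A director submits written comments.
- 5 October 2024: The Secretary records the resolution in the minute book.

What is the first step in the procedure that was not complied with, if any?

Step 1: 15 days after 10 March 2024 (when the board resolution is passed) is 25 March 2024; 12 March 2024 is within that limit.
Step 2: 33 days after 1 April 2024 (end of the 20-day waiting period, which began when the draft resolution is circulated on 12 March 2024) is 4 May 2024; completed 3 April 2024, before the deadline.
Step 3: the window is 20–62 days after 24 April 2024 (end of the 21-day comment period, which began when notice of the special meeting is given on 3 April 2024), so 14 May 2024 through 25 June 2024; done 17 May 2024 — within the window.
Step 4: the earliest permitted date is 29 days after 17 May 2024 (when the information statement is filed), i.e. 15 June 2024; done 17 June 2024 — permitted.
Step 5: the earliest permitted date is 15 days after 17 May 2024 (when the information statement is filed), i.e. 1 June 2024; done 18 June 2024, after the minimum wait.
Step 6: 166 days after 12 March 2024 (when the draft resolution is circulated) is 25 August 2024; done 22 August 2024 — timely.
Step 7: the window is 21–46 days after 22 August 2024 (when the certificate of approval is filed), so 12 September 2024 through 7 October 2024; 5 October 2024 falls inside that range.

None — every step was satisfied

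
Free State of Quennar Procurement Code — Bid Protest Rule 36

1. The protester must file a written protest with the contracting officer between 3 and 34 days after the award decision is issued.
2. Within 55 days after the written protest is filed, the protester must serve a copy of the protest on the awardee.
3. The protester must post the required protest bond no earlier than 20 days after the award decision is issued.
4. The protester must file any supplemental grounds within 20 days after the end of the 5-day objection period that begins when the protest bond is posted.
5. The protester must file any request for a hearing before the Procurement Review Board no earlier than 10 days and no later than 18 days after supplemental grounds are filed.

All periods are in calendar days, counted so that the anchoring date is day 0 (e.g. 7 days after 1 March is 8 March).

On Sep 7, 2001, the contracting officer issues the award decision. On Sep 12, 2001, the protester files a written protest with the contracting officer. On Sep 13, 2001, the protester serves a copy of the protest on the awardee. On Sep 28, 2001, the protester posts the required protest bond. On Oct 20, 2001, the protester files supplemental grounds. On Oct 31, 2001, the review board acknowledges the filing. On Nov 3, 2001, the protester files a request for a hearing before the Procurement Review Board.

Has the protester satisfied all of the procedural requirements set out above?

Step 1 — 3 and 34 days from Sep 7, 2001 (when the award decision is issued) are Sep 10, 2001 and Oct 11, 2001 respectively; done Sep 12, 2001, which is between those dates.
Step 2 — counting 55 days from Sep 12, 2001 (when the written protest is filed) gives a deadline of Nov 6, 2001; done Sep 13, 2001 — timely.
Step 3 — must wait 20 days from Sep 7, 2001 (when the award decision is issued), so not before Sep 27, 2001; done Sep 28, 2001, after the minimum wait.
Step 4 — counting 20 days from Oct 3, 2001 (end of the 5-day objection period, which began when the protest bond is posted on Sep 28, 2001) gives a deadline of Oct 23, 2001; Oct 20, 2001 is within that limit.
Step 5 — 10 and 18 days from Oct 20, 2001 (when supplemental grounds are filed) are Oct 30, 2001 and Nov 7, 2001 respectively; Nov 3, 2001 falls inside that range.

Yes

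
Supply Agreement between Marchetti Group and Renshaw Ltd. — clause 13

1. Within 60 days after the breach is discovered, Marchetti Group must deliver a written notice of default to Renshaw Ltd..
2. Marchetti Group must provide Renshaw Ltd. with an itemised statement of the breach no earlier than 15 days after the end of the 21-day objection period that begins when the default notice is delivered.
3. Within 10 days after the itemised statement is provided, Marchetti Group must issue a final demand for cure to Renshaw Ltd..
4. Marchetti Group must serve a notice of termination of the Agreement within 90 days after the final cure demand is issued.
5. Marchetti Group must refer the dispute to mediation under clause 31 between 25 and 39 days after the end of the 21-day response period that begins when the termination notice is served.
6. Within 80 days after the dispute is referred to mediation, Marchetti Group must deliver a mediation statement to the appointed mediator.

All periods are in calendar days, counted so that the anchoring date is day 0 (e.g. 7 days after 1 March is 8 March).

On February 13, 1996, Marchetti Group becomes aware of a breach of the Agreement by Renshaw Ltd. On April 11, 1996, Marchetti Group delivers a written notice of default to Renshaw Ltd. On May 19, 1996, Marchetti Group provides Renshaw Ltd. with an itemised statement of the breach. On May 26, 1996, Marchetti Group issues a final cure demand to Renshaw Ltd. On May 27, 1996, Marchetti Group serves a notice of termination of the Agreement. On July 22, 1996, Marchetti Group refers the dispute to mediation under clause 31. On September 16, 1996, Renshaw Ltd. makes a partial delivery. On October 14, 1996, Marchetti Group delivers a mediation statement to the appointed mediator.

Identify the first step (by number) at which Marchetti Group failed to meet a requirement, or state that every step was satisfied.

Step 6

(1) due by February 13, 1996 + 60 days = April 13, 1996; completed April 11, 1996, before the deadline.
(2) permitted from May 2, 1996 + 15 days = May 17, 1996 onward; done May 19, 1996 — permitted.
(3) due by May 19, 1996 + 10 days = May 29, 1996; completed May 26, 1996, before the deadline.
(4) due by May 26, 1996 + 90 days = August 24, 1996; May 27, 1996 is within that limit.
(5) the permitted window runs from June 17, 1996 + 25 = July 12, 1996 to June 17, 1996 + 39 = July 26, 1996; done July 22, 1996, which is between those dates.
(6) due by July 22, 1996 + 80 days = October 10, 1996; done October 14, 1996 — 4 days late.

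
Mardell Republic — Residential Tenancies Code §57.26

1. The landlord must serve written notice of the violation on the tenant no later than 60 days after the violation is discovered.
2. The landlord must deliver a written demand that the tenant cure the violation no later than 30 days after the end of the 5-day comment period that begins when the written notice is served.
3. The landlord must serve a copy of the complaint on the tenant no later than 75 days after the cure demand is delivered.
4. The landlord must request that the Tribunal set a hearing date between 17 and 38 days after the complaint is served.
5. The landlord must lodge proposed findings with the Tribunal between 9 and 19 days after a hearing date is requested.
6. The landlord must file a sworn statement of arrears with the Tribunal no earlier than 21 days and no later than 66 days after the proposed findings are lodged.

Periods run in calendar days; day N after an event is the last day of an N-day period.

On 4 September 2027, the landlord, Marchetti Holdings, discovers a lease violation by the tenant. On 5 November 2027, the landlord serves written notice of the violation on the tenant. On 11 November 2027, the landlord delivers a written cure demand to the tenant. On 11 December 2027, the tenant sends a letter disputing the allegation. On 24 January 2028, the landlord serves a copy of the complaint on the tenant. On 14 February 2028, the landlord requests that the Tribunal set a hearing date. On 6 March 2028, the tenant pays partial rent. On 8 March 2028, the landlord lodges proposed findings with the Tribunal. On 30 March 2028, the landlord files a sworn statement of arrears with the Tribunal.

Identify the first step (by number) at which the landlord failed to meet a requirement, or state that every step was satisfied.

Step 1

(1) due by 4 September 2027 + 60 days = 3 November 2027; done 5 November 2027 — 2 days late.
The analysis stops there.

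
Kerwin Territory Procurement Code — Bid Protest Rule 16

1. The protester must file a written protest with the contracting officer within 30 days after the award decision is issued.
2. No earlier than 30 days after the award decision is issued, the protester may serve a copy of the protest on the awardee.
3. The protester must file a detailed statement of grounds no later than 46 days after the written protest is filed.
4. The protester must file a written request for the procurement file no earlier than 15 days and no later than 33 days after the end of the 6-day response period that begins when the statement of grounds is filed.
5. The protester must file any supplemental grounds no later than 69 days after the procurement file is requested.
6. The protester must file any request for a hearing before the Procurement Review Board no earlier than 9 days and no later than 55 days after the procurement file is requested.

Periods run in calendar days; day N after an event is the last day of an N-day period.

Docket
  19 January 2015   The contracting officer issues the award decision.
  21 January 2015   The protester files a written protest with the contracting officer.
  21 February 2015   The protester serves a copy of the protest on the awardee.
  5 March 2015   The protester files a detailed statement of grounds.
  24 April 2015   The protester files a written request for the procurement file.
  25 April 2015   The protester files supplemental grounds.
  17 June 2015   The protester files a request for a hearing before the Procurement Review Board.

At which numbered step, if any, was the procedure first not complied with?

Step 4

Step 1 — counting 30 days from 19 January 2015 (when the award decision is issued) gives a deadline of 18 February 2015; done 21 January 2015 — timely.
Step 2 — must wait 30 days from 19 January 2015 (when the award decision is issued), so not before 18 February 2015; 21 February 2015 is on or after that date.
Step 3 — counting 46 days from 21 January 2015 (when the written protest is filed) gives a deadline of 8 March 2015; completed 5 March 2015, before the deadline.
Step 4 — 15 and 33 days from 11 March 2015 (end of the 6-day response period, which began when the statement of grounds is filed on 5 March 2015) are 26 March 2015 and 13 April 2015 respectively; 24 April 2015 is 11 days past the end of the window.
That is the first point of non-compliance.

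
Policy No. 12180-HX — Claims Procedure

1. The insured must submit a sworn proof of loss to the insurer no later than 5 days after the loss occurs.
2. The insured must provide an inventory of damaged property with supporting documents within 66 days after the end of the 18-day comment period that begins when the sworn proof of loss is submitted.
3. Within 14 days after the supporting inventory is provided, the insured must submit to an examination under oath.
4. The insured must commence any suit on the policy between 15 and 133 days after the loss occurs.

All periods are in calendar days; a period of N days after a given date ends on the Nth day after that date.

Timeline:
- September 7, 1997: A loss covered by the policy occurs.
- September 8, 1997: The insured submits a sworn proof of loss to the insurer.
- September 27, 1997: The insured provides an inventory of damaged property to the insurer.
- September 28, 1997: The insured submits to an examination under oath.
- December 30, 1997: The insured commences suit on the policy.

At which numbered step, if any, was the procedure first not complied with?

None — every step was satisfied

(1) due by September 7, 1997 + 5 days = September 12, 1997; completed September 8, 1997, before the deadline.
(2) due by September 26, 1997 + 66 days = December 1, 1997; completed September 27, 1997, before the deadline.
(3) due by September 27, 1997 + 14 days = October 11, 1997; completed September 28, 1997, before the deadline.
(4) the permitted window runs from September 7, 1997 + 15 = September 22, 1997 to September 7, 1997 + 133 = January 18, 1998; done December 30, 1997 — within the window.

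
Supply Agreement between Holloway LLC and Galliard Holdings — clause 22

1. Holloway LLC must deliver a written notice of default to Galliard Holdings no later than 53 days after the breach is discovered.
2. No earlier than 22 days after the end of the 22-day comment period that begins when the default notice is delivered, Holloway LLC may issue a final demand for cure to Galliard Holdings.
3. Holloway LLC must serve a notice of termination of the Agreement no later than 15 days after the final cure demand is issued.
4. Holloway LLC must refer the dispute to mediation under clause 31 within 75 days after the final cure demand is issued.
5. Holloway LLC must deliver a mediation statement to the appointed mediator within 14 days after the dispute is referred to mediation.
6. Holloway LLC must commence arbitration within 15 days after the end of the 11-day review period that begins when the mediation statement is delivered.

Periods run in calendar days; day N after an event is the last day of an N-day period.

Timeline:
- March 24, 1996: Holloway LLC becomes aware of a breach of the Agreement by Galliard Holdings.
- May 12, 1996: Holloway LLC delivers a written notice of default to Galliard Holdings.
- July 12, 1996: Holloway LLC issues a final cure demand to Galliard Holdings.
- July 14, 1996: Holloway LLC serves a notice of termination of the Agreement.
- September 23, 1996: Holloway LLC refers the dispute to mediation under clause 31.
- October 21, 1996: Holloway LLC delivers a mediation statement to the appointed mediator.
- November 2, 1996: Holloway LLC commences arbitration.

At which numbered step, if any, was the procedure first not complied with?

Step 1 — counting 53 days from March 24, 1996 (when the breach is discovered) gives a deadline of May 16, 1996; done May 12, 1996 — timely.
Step 2 — must wait 22 days from June 3, 1996 (end of the 22-day comment period, which began when the default notice is delivered on May 12, 1996), so not before June 25, 1996; July 12, 1996 is on or after that date.
Step 3 — counting 15 days from July 12, 1996 (when the final cure demand is issued) gives a deadline of July 27, 1996; completed July 14, 1996, before the deadline.
Step 4 — counting 75 days from July 12, 1996 (when the final cure demand is issued) gives a deadline of September 25, 1996; completed September 23, 1996, before the deadline.
Step 5 — counting 14 days from September 23, 1996 (when the dispute is referred to mediation) gives a deadline of October 7, 1996; October 21, 1996 misses that deadline by 14 days.

Step 5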